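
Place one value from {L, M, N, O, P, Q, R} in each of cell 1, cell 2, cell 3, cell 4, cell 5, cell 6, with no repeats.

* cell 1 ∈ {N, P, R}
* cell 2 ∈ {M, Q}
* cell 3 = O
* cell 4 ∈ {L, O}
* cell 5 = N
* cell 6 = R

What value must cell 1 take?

cell 3 must be O (only option left). Eliminate O elsewhere: cell 4.
cell 4's domain is down to {L}, so cell 4 = L.
cell 5 has just one choice, so cell 5 = N. Eliminate N elsewhere: cell 1.
That leaves cell 6 = R. Strike R from cell 1.
So cell 1 = P.

P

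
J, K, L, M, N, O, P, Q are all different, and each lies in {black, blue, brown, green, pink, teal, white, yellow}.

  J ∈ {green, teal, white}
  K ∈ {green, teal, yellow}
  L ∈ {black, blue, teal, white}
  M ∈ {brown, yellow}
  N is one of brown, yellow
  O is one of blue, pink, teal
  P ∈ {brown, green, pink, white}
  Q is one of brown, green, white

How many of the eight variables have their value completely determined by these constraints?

3

The 8 variables together cover exactly {black, blue, brown, green, pink, teal, white, yellow} — 8 values for 8 variables — and black appears only in L's list, so L = black.
Among the 7 still-open variables, blue fits only O (and all 7 values in {blue, brown, green, pink, teal, white, yellow} must be used), so O = blue.
The 6 still-open variables draw from only 6 values {brown, green, pink, teal, white, yellow}, so each is used; only P can be pink, hence P = pink.
The 2 variables M and N are confined to {brown, yellow}, which locks those values in; drop them from K, Q.
Determined: L=black, O=blue, P=pink. The other variables each still have more than one consistent value. That makes 3.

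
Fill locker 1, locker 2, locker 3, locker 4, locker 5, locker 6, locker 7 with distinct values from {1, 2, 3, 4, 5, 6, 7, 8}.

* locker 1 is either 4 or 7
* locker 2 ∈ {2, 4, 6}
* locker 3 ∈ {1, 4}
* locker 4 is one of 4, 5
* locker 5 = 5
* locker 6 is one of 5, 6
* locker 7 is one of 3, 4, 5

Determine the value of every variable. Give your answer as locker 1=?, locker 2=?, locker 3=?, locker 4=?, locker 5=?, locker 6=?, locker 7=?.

locker 1=7, locker 2=2, locker 3=1, locker 4=4, locker 5=5, locker 6=6, locker 7=3

locker 5 must be 5 (only option left). Strike 5 from locker 4, locker 6, locker 7.
locker 6 has just one choice, so locker 6 = 6. Eliminate 6 elsewhere: locker 2.
That leaves locker 4 = 4. Strike 4 from locker 1, locker 2, locker 3, locker 7.
locker 7 has just one choice, so locker 7 = 3.
locker 1 has just one choice, so locker 1 = 7.
locker 2's domain is down to {2}, so locker 2 = 2.
locker 3 has just one choice, so locker 3 = 1.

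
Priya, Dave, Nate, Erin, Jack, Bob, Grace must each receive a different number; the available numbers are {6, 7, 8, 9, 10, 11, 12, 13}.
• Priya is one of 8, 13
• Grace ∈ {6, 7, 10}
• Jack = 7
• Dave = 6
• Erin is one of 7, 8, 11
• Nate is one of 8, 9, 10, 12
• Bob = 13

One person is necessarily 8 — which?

Dave's domain is down to {6}, so Dave = 6. So Grace can't be 6.
Jack's domain is down to {7}, so Jack = 7. Strike 7 from Erin, Grace.
Bob must be 13 (only option left). Remove 13 from Priya.
So 8 goes to Priya.

Priya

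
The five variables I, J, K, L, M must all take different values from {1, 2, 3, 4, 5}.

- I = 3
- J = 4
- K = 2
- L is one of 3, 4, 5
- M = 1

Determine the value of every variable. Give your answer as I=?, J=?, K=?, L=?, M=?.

I has just one choice, so I = 3. Strike 3 from L.
That leaves J = 4. Eliminate 4 elsewhere: L.
K must be 2 (only option left).
L's domain is down to {5}, so L = 5.
M's domain is down to {1}, so M = 1.

I=3, J=4, K=2, L=5, M=1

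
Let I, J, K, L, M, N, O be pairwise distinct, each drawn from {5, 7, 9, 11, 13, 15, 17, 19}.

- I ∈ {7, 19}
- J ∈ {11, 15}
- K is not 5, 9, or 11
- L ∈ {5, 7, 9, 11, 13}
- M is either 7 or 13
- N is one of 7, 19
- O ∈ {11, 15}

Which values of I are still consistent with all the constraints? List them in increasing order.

7, 19

I and N between them cover only {7, 19} — a naked pair. Remove those values from K, L, M.
M must be 13 (only option left). So K, L can't be 13.
J and O between them cover only {11, 15} — a naked pair. Remove those values from K, L.
K has just one choice, so K = 17.
No further eliminations apply; I can still be any of 7, 19.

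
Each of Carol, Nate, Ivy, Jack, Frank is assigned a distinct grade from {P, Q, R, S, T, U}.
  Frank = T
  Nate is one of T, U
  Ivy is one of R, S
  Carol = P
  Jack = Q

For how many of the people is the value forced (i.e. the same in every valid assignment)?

Carol has just one choice, so Carol = P.
Jack must be Q (only option left).
Frank's domain is down to {T}, so Frank = T. So Nate can't be T.
Nate must be U (only option left).
Determined: Carol=P, Nate=U, Jack=Q, Frank=T. The other people each still have more than one consistent value. That makes 4.

4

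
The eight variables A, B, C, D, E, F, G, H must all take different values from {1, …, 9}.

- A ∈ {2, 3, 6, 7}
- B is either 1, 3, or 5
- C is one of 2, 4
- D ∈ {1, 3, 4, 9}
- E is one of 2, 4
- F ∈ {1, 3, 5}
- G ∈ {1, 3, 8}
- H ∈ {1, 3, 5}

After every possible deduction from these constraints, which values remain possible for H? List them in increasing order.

The 2 variables C and E are confined to {2, 4}, which locks those values in; drop them from A, D.
The 3 variables B, F, H are confined to {1, 3, 5}, which locks those values in; drop them from A, D, G.
D's domain is down to {9}, so D = 9.
G's domain is down to {8}, so G = 8.
No further eliminations apply; H can still be any of 1, 3, 5.

1, 3, 5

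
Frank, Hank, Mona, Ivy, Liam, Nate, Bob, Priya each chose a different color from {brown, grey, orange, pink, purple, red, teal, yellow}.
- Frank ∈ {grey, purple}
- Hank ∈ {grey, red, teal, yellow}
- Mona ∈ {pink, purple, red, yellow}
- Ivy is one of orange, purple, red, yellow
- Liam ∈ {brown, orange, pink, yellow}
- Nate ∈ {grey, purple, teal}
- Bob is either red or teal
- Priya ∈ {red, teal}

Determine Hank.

yellow

Among the 8 variables, brown fits only Liam (and all 8 values in {brown, grey, orange, pink, purple, red, teal, yellow} must be used), so Liam = brown.
The 7 still-open variables draw from only 7 values {grey, orange, pink, purple, red, teal, yellow}, so each is used; only Ivy can be orange, hence Ivy = orange.
The 6 still-open variables together cover exactly {grey, pink, purple, red, teal, yellow} — 6 values for 6 variables — and pink appears only in Mona's list, so Mona = pink.
The 5 still-open variables together cover exactly {grey, purple, red, teal, yellow} — 5 values for 5 variables — and yellow appears only in Hank's list, so Hank = yellow.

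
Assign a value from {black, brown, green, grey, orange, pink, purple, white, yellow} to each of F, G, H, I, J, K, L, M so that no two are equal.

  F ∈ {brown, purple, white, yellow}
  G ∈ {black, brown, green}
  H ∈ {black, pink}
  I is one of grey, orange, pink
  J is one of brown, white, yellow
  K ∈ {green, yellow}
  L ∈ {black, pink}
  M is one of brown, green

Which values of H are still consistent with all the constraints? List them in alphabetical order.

black, pink

The 2 variables H and L are confined to {black, pink}, which locks those values in; drop them from G, I.
G and M share exactly the 2 values {brown, green}; by pigeonhole those values go to them, so strike brown, green from F, J, K.
That leaves K = yellow. Strike yellow from F, J.
J must be white (only option left). Remove white from F.
That leaves F = purple.
No further eliminations apply; H can still be any of black, pink.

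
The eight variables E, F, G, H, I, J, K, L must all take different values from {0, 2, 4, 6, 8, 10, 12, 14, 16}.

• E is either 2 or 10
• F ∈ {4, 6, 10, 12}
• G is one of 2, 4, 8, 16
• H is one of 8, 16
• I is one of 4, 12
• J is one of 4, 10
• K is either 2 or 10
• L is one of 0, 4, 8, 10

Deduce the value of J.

4

The 8 variables together cover exactly {0, 2, 4, 6, 8, 10, 12, 16} — 8 values for 8 variables — and 0 appears only in L's list, so L = 0.
Among the 7 still-open variables, 6 fits only F (and all 7 values in {2, 4, 6, 8, 10, 12, 16} must be used), so F = 6.
Among the 6 still-open variables, 12 fits only I (and all 6 values in {2, 4, 8, 10, 12, 16} must be used), so I = 12.
The 2 variables E and K are confined to {2, 10}, which locks those values in; drop them from G, J.
So J = 4.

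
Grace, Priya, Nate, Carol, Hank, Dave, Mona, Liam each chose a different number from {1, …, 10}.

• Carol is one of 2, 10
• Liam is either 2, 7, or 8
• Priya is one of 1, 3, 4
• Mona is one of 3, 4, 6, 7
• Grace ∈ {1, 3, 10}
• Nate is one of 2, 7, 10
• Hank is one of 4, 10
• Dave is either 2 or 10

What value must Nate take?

7

The 8 variables together cover exactly {1, 2, 3, 4, 6, 7, 8, 10} — 8 values for 8 variables — and 6 appears only in Mona's list, so Mona = 6.
The 7 still-open variables draw from only 7 values {1, 2, 3, 4, 7, 8, 10}, so each is used; only Liam can be 8, hence Liam = 8.
Among the 6 still-open variables, 7 fits only Nate (and all 6 values in {1, 2, 3, 4, 7, 10} must be used), so Nate = 7.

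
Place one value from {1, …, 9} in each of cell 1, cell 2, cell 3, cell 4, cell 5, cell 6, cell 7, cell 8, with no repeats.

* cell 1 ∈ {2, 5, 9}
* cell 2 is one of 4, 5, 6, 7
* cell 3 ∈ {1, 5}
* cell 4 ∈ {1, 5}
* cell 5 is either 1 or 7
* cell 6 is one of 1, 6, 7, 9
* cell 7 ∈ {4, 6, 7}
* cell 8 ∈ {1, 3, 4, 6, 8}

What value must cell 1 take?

cell 3 and cell 4 share exactly the 2 values {1, 5}; by pigeonhole those values go to them, so strike 1, 5 from cell 1, cell 2, cell 5, cell 6, cell 8.
cell 5 has just one choice, so cell 5 = 7. So cell 2, cell 6, cell 7 can't be 7.
The 2 variables cell 2 and cell 7 are confined to {4, 6}, which locks those values in; drop them from cell 6, cell 8.
That leaves cell 6 = 9. So cell 1 can't be 9.
So cell 1 = 2.

2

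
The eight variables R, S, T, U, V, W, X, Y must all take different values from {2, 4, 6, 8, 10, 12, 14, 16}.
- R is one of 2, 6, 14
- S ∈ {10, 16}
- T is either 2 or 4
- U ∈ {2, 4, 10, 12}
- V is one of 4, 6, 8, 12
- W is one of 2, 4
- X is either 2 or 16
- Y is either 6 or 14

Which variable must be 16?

X

The 8 variables together cover exactly {2, 4, 6, 8, 10, 12, 14, 16} — 8 values for 8 variables — and 8 appears only in V's list, so V = 8.
Among the 7 still-open variables, 12 fits only U (and all 7 values in {2, 4, 6, 10, 12, 14, 16} must be used), so U = 12.
The 6 still-open variables together cover exactly {2, 4, 6, 10, 14, 16} — 6 values for 6 variables — and 10 appears only in S's list, so S = 10.
Among the 5 still-open variables, 16 fits only X (and all 5 values in {2, 4, 6, 14, 16} must be used), so X = 16.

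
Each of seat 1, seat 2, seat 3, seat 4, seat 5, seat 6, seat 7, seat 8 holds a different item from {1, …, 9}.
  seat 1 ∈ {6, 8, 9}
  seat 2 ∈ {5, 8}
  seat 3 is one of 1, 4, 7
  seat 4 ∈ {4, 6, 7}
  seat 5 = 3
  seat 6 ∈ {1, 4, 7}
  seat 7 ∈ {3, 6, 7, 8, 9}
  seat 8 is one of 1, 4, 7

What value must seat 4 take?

seat 5 must be 3 (only option left). Strike 3 from seat 7.
Among the 7 still-open variables, 5 fits only seat 2 (and all 7 values in {1, 4, 5, 6, 7, 8, 9} must be used), so seat 2 = 5.
seat 3, seat 6, seat 8 between them cover only {1, 4, 7} — a naked triple. Remove those values from seat 4, seat 7.
So seat 4 = 6.

6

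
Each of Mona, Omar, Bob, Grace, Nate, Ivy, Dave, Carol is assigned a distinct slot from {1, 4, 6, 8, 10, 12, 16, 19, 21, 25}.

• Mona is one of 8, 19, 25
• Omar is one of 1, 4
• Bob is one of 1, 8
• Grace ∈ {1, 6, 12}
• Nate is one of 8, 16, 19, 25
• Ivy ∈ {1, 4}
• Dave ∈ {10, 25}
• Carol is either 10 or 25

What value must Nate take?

Omar and Ivy between them cover only {1, 4} — a naked pair. Remove those values from Bob, Grace.
Bob's domain is down to {8}, so Bob = 8. So Mona, Nate can't be 8.
Dave and Carol share exactly the 2 values {10, 25}; by pigeonhole those values go to them, so strike 10, 25 from Mona, Nate.
Mona has just one choice, so Mona = 19. Strike 19 from Nate.
So Nate = 16.

16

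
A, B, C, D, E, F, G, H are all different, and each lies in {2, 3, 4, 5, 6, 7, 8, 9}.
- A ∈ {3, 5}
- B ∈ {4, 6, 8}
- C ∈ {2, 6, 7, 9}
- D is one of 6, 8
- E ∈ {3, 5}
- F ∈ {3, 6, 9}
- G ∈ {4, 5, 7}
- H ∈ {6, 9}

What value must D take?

8

Among the 8 variables, 2 fits only C (and all 8 values in {2, 3, 4, 5, 6, 7, 8, 9} must be used), so C = 2.
Among the 7 still-open variables, 7 fits only G (and all 7 values in {3, 4, 5, 6, 7, 8, 9} must be used), so G = 7.
Among the 6 still-open variables, 4 fits only B (and all 6 values in {3, 4, 5, 6, 8, 9} must be used), so B = 4.
Among the 5 still-open variables, 8 fits only D (and all 5 values in {3, 5, 6, 8, 9} must be used), so D = 8.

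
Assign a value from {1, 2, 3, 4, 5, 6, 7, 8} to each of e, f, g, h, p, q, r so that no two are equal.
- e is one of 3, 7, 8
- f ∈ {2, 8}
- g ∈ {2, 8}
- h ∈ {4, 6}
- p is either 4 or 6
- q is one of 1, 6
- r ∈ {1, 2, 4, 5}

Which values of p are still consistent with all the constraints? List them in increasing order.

4, 6

f and g between them cover only {2, 8} — a naked pair. Remove those values from e, r.
h and p share exactly the 2 values {4, 6}; by pigeonhole those values go to them, so strike 4, 6 from q, r.
q must be 1 (only option left). Remove 1 from r.
r must be 5 (only option left).
No further eliminations apply; p can still be any of 4, 6.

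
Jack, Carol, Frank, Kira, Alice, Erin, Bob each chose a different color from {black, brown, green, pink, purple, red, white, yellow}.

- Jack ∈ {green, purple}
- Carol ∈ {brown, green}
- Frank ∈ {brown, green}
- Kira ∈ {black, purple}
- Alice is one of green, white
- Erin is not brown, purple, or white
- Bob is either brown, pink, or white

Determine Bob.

pink

The 2 variables Carol and Frank are confined to {brown, green}, which locks those values in; drop them from Jack, Alice, Erin, Bob.
Jack's domain is down to {purple}, so Jack = purple. Strike purple from Kira.
That leaves Kira = black. Eliminate black elsewhere: Erin.
Alice's domain is down to {white}, so Alice = white. Strike white from Bob.
So Bob = pink.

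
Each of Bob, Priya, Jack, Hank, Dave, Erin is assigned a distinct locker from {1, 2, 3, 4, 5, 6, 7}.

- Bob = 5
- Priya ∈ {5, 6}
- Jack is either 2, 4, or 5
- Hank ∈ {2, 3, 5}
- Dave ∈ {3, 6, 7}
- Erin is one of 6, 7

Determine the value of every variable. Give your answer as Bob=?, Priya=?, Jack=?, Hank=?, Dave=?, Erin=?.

Bob has just one choice, so Bob = 5. Remove 5 from Priya, Jack, Hank.
Priya has just one choice, so Priya = 6. Remove 6 from Dave, Erin.
That leaves Erin = 7. Strike 7 from Dave.
Dave must be 3 (only option left). Eliminate 3 elsewhere: Hank.
Hank has just one choice, so Hank = 2. Eliminate 2 elsewhere: Jack.
Jack must be 4 (only option left).

Bob=5, Priya=6, Jack=4, Hank=2, Dave=3, Erin=7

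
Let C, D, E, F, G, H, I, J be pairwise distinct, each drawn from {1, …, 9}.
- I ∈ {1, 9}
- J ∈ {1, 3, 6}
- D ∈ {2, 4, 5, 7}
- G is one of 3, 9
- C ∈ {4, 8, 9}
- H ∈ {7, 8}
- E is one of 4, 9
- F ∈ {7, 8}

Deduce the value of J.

F and H share exactly the 2 values {7, 8}; by pigeonhole those values go to them, so strike 7, 8 from C, D.
C and E share exactly the 2 values {4, 9}; by pigeonhole those values go to them, so strike 4, 9 from D, G, I.
G must be 3 (only option left). Strike 3 from J.
That leaves I = 1. Strike 1 from J.
So J = 6.

6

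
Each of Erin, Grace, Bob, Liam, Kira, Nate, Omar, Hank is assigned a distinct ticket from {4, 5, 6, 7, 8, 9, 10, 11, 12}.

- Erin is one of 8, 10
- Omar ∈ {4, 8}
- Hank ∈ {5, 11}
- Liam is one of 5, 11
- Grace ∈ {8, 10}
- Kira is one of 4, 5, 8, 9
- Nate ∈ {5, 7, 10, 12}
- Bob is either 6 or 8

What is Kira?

Erin and Grace between them cover only {8, 10} — a naked pair. Remove those values from Bob, Kira, Nate, Omar.
That leaves Bob = 6.
Omar has just one choice, so Omar = 4. Strike 4 from Kira.
Liam and Hank share exactly the 2 values {5, 11}; by pigeonhole those values go to them, so strike 5, 11 from Kira, Nate.
So Kira = 9.

9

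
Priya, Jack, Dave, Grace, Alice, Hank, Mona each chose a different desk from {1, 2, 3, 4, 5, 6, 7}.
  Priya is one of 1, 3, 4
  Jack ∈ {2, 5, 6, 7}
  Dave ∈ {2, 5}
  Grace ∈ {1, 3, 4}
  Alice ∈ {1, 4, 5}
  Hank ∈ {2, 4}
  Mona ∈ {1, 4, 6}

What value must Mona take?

6

Among the 7 variables, 7 fits only Jack (and all 7 values in {1, 2, 3, 4, 5, 6, 7} must be used), so Jack = 7.
Among the 6 still-open variables, 6 fits only Mona (and all 6 values in {1, 2, 3, 4, 5, 6} must be used), so Mona = 6.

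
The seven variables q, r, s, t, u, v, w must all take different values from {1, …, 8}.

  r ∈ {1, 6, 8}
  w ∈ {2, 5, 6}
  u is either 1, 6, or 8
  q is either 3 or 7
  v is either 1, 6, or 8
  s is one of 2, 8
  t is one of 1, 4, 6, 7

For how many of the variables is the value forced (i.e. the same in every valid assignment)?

2

The 3 variables r, u, v are confined to {1, 6, 8}, which locks those values in; drop them from s, t, w.
s must be 2 (only option left). Eliminate 2 elsewhere: w.
That leaves w = 5.
Determined: s=2, w=5. The other variables each still have more than one consistent value. That makes 2.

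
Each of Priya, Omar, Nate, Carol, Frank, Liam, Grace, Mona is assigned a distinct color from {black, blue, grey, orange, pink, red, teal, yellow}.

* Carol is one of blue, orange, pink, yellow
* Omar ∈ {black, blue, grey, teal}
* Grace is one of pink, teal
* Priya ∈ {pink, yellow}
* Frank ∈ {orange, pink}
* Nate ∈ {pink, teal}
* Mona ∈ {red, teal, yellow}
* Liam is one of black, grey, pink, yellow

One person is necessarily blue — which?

Among the 8 variables, red fits only Mona (and all 8 values in {black, blue, grey, orange, pink, red, teal, yellow} must be used), so Mona = red.
The 2 variables Nate and Grace are confined to {pink, teal}, which locks those values in; drop them from Priya, Omar, Carol, Frank, Liam.
Priya's domain is down to {yellow}, so Priya = yellow. So Carol, Liam can't be yellow.
Frank must be orange (only option left). Eliminate orange elsewhere: Carol.
So blue goes to Carol.

Carol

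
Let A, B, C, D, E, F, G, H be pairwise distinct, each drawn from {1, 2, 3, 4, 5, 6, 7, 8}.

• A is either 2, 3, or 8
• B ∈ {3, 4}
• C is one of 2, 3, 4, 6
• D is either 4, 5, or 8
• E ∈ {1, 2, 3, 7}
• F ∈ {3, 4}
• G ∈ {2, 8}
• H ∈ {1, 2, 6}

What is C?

6

The 8 variables together cover exactly {1, 2, 3, 4, 5, 6, 7, 8} — 8 values for 8 variables — and 5 appears only in D's list, so D = 5.
Among the 7 still-open variables, 7 fits only E (and all 7 values in {1, 2, 3, 4, 6, 7, 8} must be used), so E = 7.
The 6 still-open variables together cover exactly {1, 2, 3, 4, 6, 8} — 6 values for 6 variables — and 1 appears only in H's list, so H = 1.
Among the 5 still-open variables, 6 fits only C (and all 5 values in {2, 3, 4, 6, 8} must be used), so C = 6.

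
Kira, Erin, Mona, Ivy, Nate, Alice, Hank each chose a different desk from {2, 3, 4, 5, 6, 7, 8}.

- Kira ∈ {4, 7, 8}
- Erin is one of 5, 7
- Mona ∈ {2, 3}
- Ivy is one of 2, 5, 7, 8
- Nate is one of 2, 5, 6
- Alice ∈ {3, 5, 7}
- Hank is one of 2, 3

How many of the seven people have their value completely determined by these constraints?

The 7 variables together cover exactly {2, 3, 4, 5, 6, 7, 8} — 7 values for 7 variables — and 4 appears only in Kira's list, so Kira = 4.
The 6 still-open variables draw from only 6 values {2, 3, 5, 6, 7, 8}, so each is used; only Nate can be 6, hence Nate = 6.
Among the 5 still-open variables, 8 fits only Ivy (and all 5 values in {2, 3, 5, 7, 8} must be used), so Ivy = 8.
Mona and Hank between them cover only {2, 3} — a naked pair. Remove those values from Alice.
Determined: Kira=4, Ivy=8, Nate=6. The other people each still have more than one consistent value. That makes 3.

3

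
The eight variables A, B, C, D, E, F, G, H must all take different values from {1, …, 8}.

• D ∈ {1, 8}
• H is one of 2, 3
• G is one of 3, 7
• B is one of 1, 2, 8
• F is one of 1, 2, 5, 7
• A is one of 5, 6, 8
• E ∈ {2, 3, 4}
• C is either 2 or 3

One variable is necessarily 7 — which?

G

The 8 variables draw from only 8 values {1, 2, 3, 4, 5, 6, 7, 8}, so each is used; only E can be 4, hence E = 4.
Among the 7 still-open variables, 6 fits only A (and all 7 values in {1, 2, 3, 5, 6, 7, 8} must be used), so A = 6.
Among the 6 still-open variables, 5 fits only F (and all 6 values in {1, 2, 3, 5, 7, 8} must be used), so F = 5.
The 5 still-open variables together cover exactly {1, 2, 3, 7, 8} — 5 values for 5 variables — and 7 appears only in G's list, so G = 7.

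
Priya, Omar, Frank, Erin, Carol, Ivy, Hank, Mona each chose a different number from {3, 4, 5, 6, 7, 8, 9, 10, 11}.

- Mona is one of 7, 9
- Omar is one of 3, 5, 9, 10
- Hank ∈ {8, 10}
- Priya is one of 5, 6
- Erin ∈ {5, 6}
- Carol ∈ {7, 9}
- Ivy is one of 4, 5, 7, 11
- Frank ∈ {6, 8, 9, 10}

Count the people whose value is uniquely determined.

1

Priya and Erin between them cover only {5, 6} — a naked pair. Remove those values from Omar, Frank, Ivy.
Carol and Mona between them cover only {7, 9} — a naked pair. Remove those values from Omar, Frank, Ivy.
Frank and Hank between them cover only {8, 10} — a naked pair. Remove those values from Omar.
Omar must be 3 (only option left).
Determined: Omar=3. The other people each still have more than one consistent value. That makes 1.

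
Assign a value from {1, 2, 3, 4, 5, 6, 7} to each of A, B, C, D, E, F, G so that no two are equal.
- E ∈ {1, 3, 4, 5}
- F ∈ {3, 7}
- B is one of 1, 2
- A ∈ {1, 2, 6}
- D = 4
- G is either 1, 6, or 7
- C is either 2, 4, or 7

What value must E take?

5

D has just one choice, so D = 4. Remove 4 from C, E.
The 6 still-open variables draw from only 6 values {1, 2, 3, 5, 6, 7}, so each is used; only E can be 5, hence E = 5.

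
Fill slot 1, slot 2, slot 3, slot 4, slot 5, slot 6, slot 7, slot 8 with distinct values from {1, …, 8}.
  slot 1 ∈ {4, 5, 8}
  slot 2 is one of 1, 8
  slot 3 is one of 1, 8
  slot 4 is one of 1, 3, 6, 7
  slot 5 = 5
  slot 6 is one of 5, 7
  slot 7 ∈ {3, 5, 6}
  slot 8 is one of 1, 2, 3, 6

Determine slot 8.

slot 5's domain is down to {5}, so slot 5 = 5. So slot 1, slot 6, slot 7 can't be 5.
slot 6 must be 7 (only option left). So slot 4 can't be 7.
The 6 still-open variables draw from only 6 values {1, 2, 3, 4, 6, 8}, so each is used; only slot 8 can be 2, hence slot 8 = 2.

2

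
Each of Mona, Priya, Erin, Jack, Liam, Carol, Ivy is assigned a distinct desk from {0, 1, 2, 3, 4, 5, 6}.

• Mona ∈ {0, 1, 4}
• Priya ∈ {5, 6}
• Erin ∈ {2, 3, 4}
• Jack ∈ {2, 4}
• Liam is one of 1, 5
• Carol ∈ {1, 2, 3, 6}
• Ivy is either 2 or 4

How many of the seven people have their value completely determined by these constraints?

2

Among the 7 variables, 0 fits only Mona (and all 7 values in {0, 1, 2, 3, 4, 5, 6} must be used), so Mona = 0.
Jack and Ivy share exactly the 2 values {2, 4}; by pigeonhole those values go to them, so strike 2, 4 from Erin, Carol.
Erin must be 3 (only option left). So Carol can't be 3.
Determined: Mona=0, Erin=3. The other people each still have more than one consistent value. That makes 2.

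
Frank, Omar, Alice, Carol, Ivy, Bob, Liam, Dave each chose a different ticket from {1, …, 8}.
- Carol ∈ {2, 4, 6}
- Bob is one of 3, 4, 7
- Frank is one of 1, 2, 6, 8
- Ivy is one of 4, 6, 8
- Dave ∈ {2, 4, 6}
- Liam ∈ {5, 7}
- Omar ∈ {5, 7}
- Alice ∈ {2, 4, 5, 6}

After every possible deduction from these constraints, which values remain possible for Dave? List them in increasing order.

Among the 8 variables, 1 fits only Frank (and all 8 values in {1, 2, 3, 4, 5, 6, 7, 8} must be used), so Frank = 1.
Among the 7 still-open variables, 3 fits only Bob (and all 7 values in {2, 3, 4, 5, 6, 7, 8} must be used), so Bob = 3.
Among the 6 still-open variables, 8 fits only Ivy (and all 6 values in {2, 4, 5, 6, 7, 8} must be used), so Ivy = 8.
The 2 variables Omar and Liam are confined to {5, 7}, which locks those values in; drop them from Alice.
No further eliminations apply; Dave can still be any of 2, 4, 6.

2, 4, 6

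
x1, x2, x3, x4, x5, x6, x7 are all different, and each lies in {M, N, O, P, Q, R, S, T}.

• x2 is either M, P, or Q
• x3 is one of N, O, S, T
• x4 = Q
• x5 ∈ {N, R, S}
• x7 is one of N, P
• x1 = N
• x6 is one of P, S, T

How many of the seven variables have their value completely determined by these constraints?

x1 has just one choice, so x1 = N. Eliminate N elsewhere: x3, x5, x7.
x4's domain is down to {Q}, so x4 = Q. Strike Q from x2.
x7 has just one choice, so x7 = P. Remove P from x2, x6.
That leaves x2 = M.
Determined: x1=N, x2=M, x4=Q, x7=P. The other variables each still have more than one consistent value. That makes 4.

4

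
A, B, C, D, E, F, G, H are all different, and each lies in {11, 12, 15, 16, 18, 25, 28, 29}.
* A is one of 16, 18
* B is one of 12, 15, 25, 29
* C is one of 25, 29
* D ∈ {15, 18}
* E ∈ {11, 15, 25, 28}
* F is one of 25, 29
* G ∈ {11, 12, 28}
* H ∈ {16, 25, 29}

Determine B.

12

The 2 variables C and F are confined to {25, 29}, which locks those values in; drop them from B, E, H.
H has just one choice, so H = 16. Strike 16 from A.
That leaves A = 18. Eliminate 18 elsewhere: D.
D has just one choice, so D = 15. So B, E can't be 15.
So B = 12.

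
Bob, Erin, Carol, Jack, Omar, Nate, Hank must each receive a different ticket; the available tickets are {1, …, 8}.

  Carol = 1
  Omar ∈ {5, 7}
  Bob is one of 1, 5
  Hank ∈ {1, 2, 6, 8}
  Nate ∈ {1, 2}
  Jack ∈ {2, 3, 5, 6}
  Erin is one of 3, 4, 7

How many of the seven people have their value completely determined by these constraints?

4

Carol must be 1 (only option left). Strike 1 from Bob, Nate, Hank.
Nate has just one choice, so Nate = 2. Strike 2 from Jack, Hank.
That leaves Bob = 5. Eliminate 5 elsewhere: Jack, Omar.
Omar must be 7 (only option left). So Erin can't be 7.
Determined: Bob=5, Carol=1, Omar=7, Nate=2. The other people each still have more than one consistent value. That makes 4.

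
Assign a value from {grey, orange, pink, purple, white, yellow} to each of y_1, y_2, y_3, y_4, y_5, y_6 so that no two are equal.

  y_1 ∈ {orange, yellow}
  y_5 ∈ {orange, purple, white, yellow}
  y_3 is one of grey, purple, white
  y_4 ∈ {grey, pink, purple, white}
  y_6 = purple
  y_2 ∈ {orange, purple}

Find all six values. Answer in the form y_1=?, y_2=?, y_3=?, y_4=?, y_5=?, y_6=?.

y_6 must be purple (only option left). Eliminate purple elsewhere: y_2, y_3, y_4, y_5.
That leaves y_2 = orange. Remove orange from y_1, y_5.
y_1 has just one choice, so y_1 = yellow. So y_5 can't be yellow.
y_5 has just one choice, so y_5 = white. Eliminate white elsewhere: y_3, y_4.
y_3 has just one choice, so y_3 = grey. Remove grey from y_4.
y_4's domain is down to {pink}, so y_4 = pink.

y_1=yellow, y_2=orange, y_3=grey, y_4=pink, y_5=white, y_6=purple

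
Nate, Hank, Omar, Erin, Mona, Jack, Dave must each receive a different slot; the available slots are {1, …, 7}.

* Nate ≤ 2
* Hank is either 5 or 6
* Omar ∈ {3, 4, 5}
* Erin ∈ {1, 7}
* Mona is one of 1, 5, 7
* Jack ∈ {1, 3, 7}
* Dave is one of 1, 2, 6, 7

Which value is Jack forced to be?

3

The 7 variables draw from only 7 values {1, 2, 3, 4, 5, 6, 7}, so each is used; only Omar can be 4, hence Omar = 4.
The 6 still-open variables draw from only 6 values {1, 2, 3, 5, 6, 7}, so each is used; only Jack can be 3, hence Jack = 3.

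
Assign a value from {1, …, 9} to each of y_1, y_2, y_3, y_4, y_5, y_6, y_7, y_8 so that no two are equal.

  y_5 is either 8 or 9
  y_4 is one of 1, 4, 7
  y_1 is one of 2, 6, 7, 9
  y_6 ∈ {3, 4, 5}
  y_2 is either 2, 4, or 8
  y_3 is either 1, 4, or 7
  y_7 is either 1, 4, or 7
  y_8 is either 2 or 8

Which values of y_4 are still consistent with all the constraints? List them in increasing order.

y_3, y_4, y_7 share exactly the 3 values {1, 4, 7}; by pigeonhole those values go to them, so strike 1, 4, 7 from y_1, y_2, y_6.
The 2 variables y_2 and y_8 are confined to {2, 8}, which locks those values in; drop them from y_1, y_5.
y_5 has just one choice, so y_5 = 9. Strike 9 from y_1.
y_1 has just one choice, so y_1 = 6.
No further eliminations apply; y_4 can still be any of 1, 4, 7.

1, 4, 7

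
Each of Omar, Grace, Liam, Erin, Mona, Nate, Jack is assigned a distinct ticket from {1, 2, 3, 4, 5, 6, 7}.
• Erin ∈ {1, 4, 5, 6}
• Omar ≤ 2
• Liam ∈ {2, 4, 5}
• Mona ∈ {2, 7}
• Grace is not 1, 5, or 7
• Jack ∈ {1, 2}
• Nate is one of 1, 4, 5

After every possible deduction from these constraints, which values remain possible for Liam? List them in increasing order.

4, 5

The 7 variables together cover exactly {1, 2, 3, 4, 5, 6, 7} — 7 values for 7 variables — and 3 appears only in Grace's list, so Grace = 3.
The 6 still-open variables draw from only 6 values {1, 2, 4, 5, 6, 7}, so each is used; only Erin can be 6, hence Erin = 6.
The 5 still-open variables draw from only 5 values {1, 2, 4, 5, 7}, so each is used; only Mona can be 7, hence Mona = 7.
Omar and Jack between them cover only {1, 2} — a naked pair. Remove those values from Liam, Nate.
No further eliminations apply; Liam can still be any of 4, 5.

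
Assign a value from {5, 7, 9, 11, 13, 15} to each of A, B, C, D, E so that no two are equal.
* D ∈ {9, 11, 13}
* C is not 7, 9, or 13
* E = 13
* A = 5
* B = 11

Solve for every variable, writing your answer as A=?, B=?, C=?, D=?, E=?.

A's domain is down to {5}, so A = 5. So C can't be 5.
B must be 11 (only option left). Eliminate 11 elsewhere: C, D.
C's domain is down to {15}, so C = 15.
E's domain is down to {13}, so E = 13. Strike 13 from D.
That leaves D = 9.

A=5, B=11, C=15, D=9, E=13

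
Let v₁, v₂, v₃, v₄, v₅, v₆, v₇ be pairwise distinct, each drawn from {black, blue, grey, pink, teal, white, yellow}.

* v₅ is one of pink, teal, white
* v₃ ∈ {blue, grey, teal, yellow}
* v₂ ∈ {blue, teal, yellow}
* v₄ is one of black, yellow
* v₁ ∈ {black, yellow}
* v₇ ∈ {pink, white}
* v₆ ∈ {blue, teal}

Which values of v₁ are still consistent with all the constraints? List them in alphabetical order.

black, yellow

The 7 variables together cover exactly {black, blue, grey, pink, teal, white, yellow} — 7 values for 7 variables — and grey appears only in v₃'s list, so v₃ = grey.
v₁ and v₄ share exactly the 2 values {black, yellow}; by pigeonhole those values go to them, so strike black, yellow from v₂.
v₂ and v₆ share exactly the 2 values {blue, teal}; by pigeonhole those values go to them, so strike blue, teal from v₅.
No further eliminations apply; v₁ can still be any of black, yellow.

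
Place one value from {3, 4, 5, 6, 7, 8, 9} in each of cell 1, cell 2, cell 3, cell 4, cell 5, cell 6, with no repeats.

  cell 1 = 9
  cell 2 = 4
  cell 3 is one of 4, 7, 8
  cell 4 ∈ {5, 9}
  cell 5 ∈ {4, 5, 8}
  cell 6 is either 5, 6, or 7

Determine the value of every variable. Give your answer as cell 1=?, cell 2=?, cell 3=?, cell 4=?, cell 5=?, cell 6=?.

cell 1 must be 9 (only option left). Strike 9 from cell 4.
cell 2 has just one choice, so cell 2 = 4. Remove 4 from cell 3, cell 5.
That leaves cell 4 = 5. Eliminate 5 elsewhere: cell 5, cell 6.
That leaves cell 5 = 8. Strike 8 from cell 3.
cell 3 must be 7 (only option left). Strike 7 from cell 6.
cell 6's domain is down to {6}, so cell 6 = 6.

cell 1=9, cell 2=4, cell 3=7, cell 4=5, cell 5=8, cell 6=6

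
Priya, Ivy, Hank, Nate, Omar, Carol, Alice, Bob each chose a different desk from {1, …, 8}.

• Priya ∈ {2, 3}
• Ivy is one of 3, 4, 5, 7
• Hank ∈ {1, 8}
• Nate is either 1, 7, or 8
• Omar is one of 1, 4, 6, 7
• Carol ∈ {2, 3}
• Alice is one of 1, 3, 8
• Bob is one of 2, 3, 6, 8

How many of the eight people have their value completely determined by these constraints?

The 8 variables draw from only 8 values {1, 2, 3, 4, 5, 6, 7, 8}, so each is used; only Ivy can be 5, hence Ivy = 5.
The 7 still-open variables together cover exactly {1, 2, 3, 4, 6, 7, 8} — 7 values for 7 variables — and 4 appears only in Omar's list, so Omar = 4.
Among the 6 still-open variables, 6 fits only Bob (and all 6 values in {1, 2, 3, 6, 7, 8} must be used), so Bob = 6.
The 5 still-open variables draw from only 5 values {1, 2, 3, 7, 8}, so each is used; only Nate can be 7, hence Nate = 7.
Priya and Carol between them cover only {2, 3} — a naked pair. Remove those values from Alice.
Determined: Ivy=5, Nate=7, Omar=4, Bob=6. The other people each still have more than one consistent value. That makes 4.

4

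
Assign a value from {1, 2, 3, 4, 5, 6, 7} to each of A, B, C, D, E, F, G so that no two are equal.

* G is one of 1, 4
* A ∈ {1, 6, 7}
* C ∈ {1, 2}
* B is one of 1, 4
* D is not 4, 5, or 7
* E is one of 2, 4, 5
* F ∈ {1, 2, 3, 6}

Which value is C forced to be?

2

Among the 7 variables, 5 fits only E (and all 7 values in {1, 2, 3, 4, 5, 6, 7} must be used), so E = 5.
Among the 6 still-open variables, 7 fits only A (and all 6 values in {1, 2, 3, 4, 6, 7} must be used), so A = 7.
The 2 variables B and G are confined to {1, 4}, which locks those values in; drop them from C, D, F.
So C = 2.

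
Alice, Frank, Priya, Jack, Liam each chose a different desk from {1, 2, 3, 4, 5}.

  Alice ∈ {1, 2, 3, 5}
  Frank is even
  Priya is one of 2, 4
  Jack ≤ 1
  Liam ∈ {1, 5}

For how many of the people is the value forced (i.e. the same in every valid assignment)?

3

Jack has just one choice, so Jack = 1. So Alice, Liam can't be 1.
Liam must be 5 (only option left). Strike 5 from Alice.
The 3 still-open variables draw from only 3 values {2, 3, 4}, so each is used; only Alice can be 3, hence Alice = 3.
Determined: Alice=3, Jack=1, Liam=5. The other people each still have more than one consistent value. That makes 3.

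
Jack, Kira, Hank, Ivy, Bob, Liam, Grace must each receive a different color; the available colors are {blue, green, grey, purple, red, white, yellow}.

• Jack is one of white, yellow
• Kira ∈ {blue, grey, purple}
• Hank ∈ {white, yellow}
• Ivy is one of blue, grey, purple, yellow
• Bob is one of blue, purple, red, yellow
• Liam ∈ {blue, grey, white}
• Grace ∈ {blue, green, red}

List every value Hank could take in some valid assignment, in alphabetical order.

white, yellow

The 7 variables together cover exactly {blue, green, grey, purple, red, white, yellow} — 7 values for 7 variables — and green appears only in Grace's list, so Grace = green.
Among the 6 still-open variables, red fits only Bob (and all 6 values in {blue, grey, purple, red, white, yellow} must be used), so Bob = red.
Jack and Hank between them cover only {white, yellow} — a naked pair. Remove those values from Ivy, Liam.
No further eliminations apply; Hank can still be any of white, yellow.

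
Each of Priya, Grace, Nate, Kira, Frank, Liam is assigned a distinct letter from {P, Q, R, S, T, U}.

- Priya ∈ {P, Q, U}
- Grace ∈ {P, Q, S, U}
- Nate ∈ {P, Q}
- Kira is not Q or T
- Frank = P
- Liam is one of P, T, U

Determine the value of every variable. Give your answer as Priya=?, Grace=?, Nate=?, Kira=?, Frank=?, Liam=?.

Frank must be P (only option left). Eliminate P elsewhere: Priya, Grace, Nate, Kira, Liam.
Nate has just one choice, so Nate = Q. Remove Q from Priya, Grace.
Priya has just one choice, so Priya = U. Strike U from Grace, Kira, Liam.
Grace's domain is down to {S}, so Grace = S. Strike S from Kira.
Kira must be R (only option left).
Liam's domain is down to {T}, so Liam = T.

Priya=U, Grace=S, Nate=Q, Kira=R, Frank=P, Liam=T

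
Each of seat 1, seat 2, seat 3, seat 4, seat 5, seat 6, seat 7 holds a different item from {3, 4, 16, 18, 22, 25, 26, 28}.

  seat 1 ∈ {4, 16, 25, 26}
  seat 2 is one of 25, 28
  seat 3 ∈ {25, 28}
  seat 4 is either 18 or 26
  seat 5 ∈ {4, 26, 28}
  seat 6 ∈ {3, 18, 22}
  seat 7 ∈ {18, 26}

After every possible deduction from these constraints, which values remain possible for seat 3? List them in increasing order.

25, 28

seat 2 and seat 3 share exactly the 2 values {25, 28}; by pigeonhole those values go to them, so strike 25, 28 from seat 1, seat 5.
The 2 variables seat 4 and seat 7 are confined to {18, 26}, which locks those values in; drop them from seat 1, seat 5, seat 6.
seat 5 must be 4 (only option left). Remove 4 from seat 1.
seat 1 has just one choice, so seat 1 = 16.
No further eliminations apply; seat 3 can still be any of 25, 28.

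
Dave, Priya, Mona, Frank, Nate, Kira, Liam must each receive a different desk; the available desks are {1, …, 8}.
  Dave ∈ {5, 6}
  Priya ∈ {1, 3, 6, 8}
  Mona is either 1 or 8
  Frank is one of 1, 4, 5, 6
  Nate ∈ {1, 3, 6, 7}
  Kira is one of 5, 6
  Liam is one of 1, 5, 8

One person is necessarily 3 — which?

The 7 variables draw from only 7 values {1, 3, 4, 5, 6, 7, 8}, so each is used; only Frank can be 4, hence Frank = 4.
Among the 6 still-open variables, 7 fits only Nate (and all 6 values in {1, 3, 5, 6, 7, 8} must be used), so Nate = 7.
The 5 still-open variables together cover exactly {1, 3, 5, 6, 8} — 5 values for 5 variables — and 3 appears only in Priya's list, so Priya = 3.

Priya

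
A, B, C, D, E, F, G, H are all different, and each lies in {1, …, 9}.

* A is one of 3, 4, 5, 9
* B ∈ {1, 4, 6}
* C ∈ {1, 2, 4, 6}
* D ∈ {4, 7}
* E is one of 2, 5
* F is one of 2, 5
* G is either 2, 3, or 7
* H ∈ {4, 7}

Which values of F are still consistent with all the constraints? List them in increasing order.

2, 5

Among the 8 variables, 9 fits only A (and all 8 values in {1, 2, 3, 4, 5, 6, 7, 9} must be used), so A = 9.
The 7 still-open variables together cover exactly {1, 2, 3, 4, 5, 6, 7} — 7 values for 7 variables — and 3 appears only in G's list, so G = 3.
D and H share exactly the 2 values {4, 7}; by pigeonhole those values go to them, so strike 4, 7 from B, C.
The 2 variables E and F are confined to {2, 5}, which locks those values in; drop them from C.
No further eliminations apply; F can still be any of 2, 5.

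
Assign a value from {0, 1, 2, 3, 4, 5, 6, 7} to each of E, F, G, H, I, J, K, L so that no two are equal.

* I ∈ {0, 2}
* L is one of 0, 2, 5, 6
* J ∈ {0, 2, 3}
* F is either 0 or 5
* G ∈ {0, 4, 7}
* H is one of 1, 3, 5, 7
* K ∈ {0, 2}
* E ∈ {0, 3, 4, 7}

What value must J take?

Among the 8 variables, 1 fits only H (and all 8 values in {0, 1, 2, 3, 4, 5, 6, 7} must be used), so H = 1.
The 7 still-open variables draw from only 7 values {0, 2, 3, 4, 5, 6, 7}, so each is used; only L can be 6, hence L = 6.
Among the 6 still-open variables, 5 fits only F (and all 6 values in {0, 2, 3, 4, 5, 7} must be used), so F = 5.
I and K between them cover only {0, 2} — a naked pair. Remove those values from E, G, J.
So J = 3.

3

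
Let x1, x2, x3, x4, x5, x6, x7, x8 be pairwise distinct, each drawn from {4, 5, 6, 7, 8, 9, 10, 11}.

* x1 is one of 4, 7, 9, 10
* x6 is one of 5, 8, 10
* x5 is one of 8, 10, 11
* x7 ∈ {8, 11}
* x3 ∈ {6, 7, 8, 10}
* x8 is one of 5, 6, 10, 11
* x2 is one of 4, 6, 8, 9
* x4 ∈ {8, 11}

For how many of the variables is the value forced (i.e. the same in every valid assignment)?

4

x4 and x7 share exactly the 2 values {8, 11}; by pigeonhole those values go to them, so strike 8, 11 from x2, x3, x5, x6, x8.
That leaves x5 = 10. Strike 10 from x1, x3, x6, x8.
x6 must be 5 (only option left). Strike 5 from x8.
That leaves x8 = 6. So x2, x3 can't be 6.
x3 has just one choice, so x3 = 7. Remove 7 from x1.
Determined: x3=7, x5=10, x6=5, x8=6. The other variables each still have more than one consistent value. That makes 4.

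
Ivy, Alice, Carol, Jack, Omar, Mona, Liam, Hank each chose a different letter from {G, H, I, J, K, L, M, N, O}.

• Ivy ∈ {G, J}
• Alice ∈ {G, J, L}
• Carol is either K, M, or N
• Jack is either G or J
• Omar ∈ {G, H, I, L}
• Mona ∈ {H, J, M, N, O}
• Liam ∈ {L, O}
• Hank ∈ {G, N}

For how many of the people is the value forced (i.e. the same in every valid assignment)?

3

Ivy and Jack share exactly the 2 values {G, J}; by pigeonhole those values go to them, so strike G, J from Alice, Omar, Mona, Hank.
That leaves Alice = L. Remove L from Omar, Liam.
Liam has just one choice, so Liam = O. Strike O from Mona.
Hank's domain is down to {N}, so Hank = N. Strike N from Carol, Mona.
Determined: Alice=L, Liam=O, Hank=N. The other people each still have more than one consistent value. That makes 3.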